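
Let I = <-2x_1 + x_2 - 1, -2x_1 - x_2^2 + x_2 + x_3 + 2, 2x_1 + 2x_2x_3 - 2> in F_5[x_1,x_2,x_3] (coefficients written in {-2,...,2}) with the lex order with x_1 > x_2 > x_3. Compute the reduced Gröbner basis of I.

G = {x_1 - 2x_3^2 - 2x_3, x_2 + x_3^2 + x_3 - 1, x_3^3 - x_3^2 + 2x_3 + 1}

f_1 = -2x_1 + x_2 - 1, LT = x_1.
f_2 = -2x_1 - x_2^2 + x_2 + x_3 + 2, LT = x_1.
f_3 = 2x_1 + 2x_2x_3 - 2, LT = x_1.

S(f_1,f_2): lcm = x_1. S = 2x_2^2 - 2x_3 - 1.
  leading term x_2^2: no divisor's leading term divides it; move 2x_2^2 to the remainder.
  leading term x_3: no divisor's leading term divides it; move -2x_3 to the remainder.
  leading term 1: no divisor's leading term divides it; move -1 to the remainder.
  remainder 2x_2^2 - 2x_3 - 1 ≠ 0; add g_4 = 2x_2^2 - 2x_3 - 1 to the basis.

S(f_1,f_3): lcm = x_1. S = -x_2x_3 + 2x_2 - 1.
  leading term x_2x_3: no divisor's leading term divides it; move -x_2x_3 to the remainder.
  leading term x_2: no divisor's leading term divides it; move 2x_2 to the remainder.
  leading term 1: no divisor's leading term divides it; move -1 to the remainder.
  remainder -x_2x_3 + 2x_2 - 1 ≠ 0; add g_5 = -x_2x_3 + 2x_2 - 1 to the basis.

S(g_4,g_5): lcm = x_2^2x_3. S = 2x_2^2 - x_2 - x_3^2 + 2x_3.
  leading term x_2^2: subtract (1)·g_4 from 2x_2^2 - x_2 - x_3^2 + 2x_3 → -x_2 - x_3^2 - x_3 + 1
  leading term x_2: no divisor's leading term divides it; move -x_2 to the remainder.
  leading term x_3^2: no divisor's leading term divides it; move -x_3^2 to the remainder.
  leading term x_3: no divisor's leading term divides it; move -x_3 to the remainder.
  leading term 1: no divisor's leading term divides it; move 1 to the remainder.
  remainder -x_2 - x_3^2 - x_3 + 1 ≠ 0; add g_6 = -x_2 - x_3^2 - x_3 + 1 to the basis.

S(g_5,g_6): lcm = x_2x_3. S = -2x_2 - x_3^3 - x_3^2 + x_3 + 1.
  leading term x_2: subtract (2)·g_6 from -2x_2 - x_3^3 - x_3^2 + x_3 + 1 → -x_3^3 + x_3^2 - 2x_3 - 1
  leading term x_3^3: no divisor's leading term divides it; move -x_3^3 to the remainder.
  leading term x_3^2: no divisor's leading term divides it; move x_3^2 to the remainder.
  leading term x_3: no divisor's leading term divides it; move -2x_3 to the remainder.
  leading term 1: no divisor's leading term divides it; move -1 to the remainder.
  remainder -x_3^3 + x_3^2 - 2x_3 - 1 ≠ 0; add g_7 = -x_3^3 + x_3^2 - 2x_3 - 1 to the basis.

The other S-polynomials (S(f_2,f_3), S(f_1,g_4), S(f_2,g_4), S(f_3,g_4), S(f_1,g_5), S(f_2,g_5), S(f_3,g_5), S(f_1,g_6), S(f_2,g_6), S(f_3,g_6), S(g_4,g_6), S(f_1,g_7), S(f_2,g_7), S(f_3,g_7), S(g_4,g_7), S(g_5,g_7), S(g_6,g_7)) all reduce to 0 modulo the current basis, so we have a Gröbner basis.
Inter-reduce: drop elements whose leading term is divisible by another's, tail-reduce, and make monic.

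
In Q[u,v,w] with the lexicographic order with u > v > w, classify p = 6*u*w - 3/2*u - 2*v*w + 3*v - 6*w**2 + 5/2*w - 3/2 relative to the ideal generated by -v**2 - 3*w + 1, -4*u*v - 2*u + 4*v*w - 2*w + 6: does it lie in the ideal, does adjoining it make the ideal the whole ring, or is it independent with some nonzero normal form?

First compute the reduced Gröbner basis of I by Buchberger's algorithm.
f_1 = -v**2 - 3*w + 1, LT = v**2.
f_2 = -4*u*v - 2*u + 4*v*w - 2*w + 6, LT = u*v.

S(f_1,f_2): lcm = u*v**2. S = -1/2*u*v + 3*u*w - u + v**2*w - 1/2*v*w + 3/2*v.
  reduce S modulo (f_1, f_2):
  remainder 3*u*w - 3/4*u - v*w + 3/2*v - 3*w**2 + 5/4*w - 3/4 ≠ 0; add h_3 = 3*u*w - 3/4*u - v*w + 3/2*v - 3*w**2 + 5/4*w - 3/4 to the basis.

The other S-polynomials (S(f_1,h_3), S(f_2,h_3)) all reduce to 0 modulo the current basis, so we have a Gröbner basis.
Inter-reduce: drop elements whose leading term is divisible by another's, tail-reduce, and make monic.
Reduced Gröbner basis: {u*v + 1/2*u - v*w + 1/2*w - 3/2, u*w - 1/4*u - 1/3*v*w + 1/2*v - w**2 + 5/12*w - 1/4, v**2 + 3*w - 1}.
Label its elements g_1 = u*v + 1/2*u - v*w + 1/2*w - 3/2, g_2 = u*w - 1/4*u - 1/3*v*w + 1/2*v - w**2 + 5/12*w - 1/4, g_3 = v**2 + 3*w - 1.

Reduce p = 6*u*w - 3/2*u - 2*v*w + 3*v - 6*w**2 + 5/2*w - 3/2 modulo G:
  leading term u*w: subtract (6)·g_2 from 6*u*w - 3/2*u - 2*v*w + 3*v - 6*w**2 + 5/2*w - 3/2 → 0
  normal form = 0.
Since the normal form is 0, p ∈ I.

6*u*w - 3/2*u - 2*v*w + 3*v - 6*w**2 + 5/2*w - 3/2 lies in I (it reduces to 0).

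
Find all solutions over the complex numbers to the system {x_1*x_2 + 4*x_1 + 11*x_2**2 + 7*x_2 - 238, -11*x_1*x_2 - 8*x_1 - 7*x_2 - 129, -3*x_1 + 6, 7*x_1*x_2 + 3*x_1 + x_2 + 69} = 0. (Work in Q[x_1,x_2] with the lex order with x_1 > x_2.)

{(2, -5)}

Compute a lex Gröbner basis by Buchberger's algorithm.
f_1 = x_1*x_2 + 4*x_1 + 11*x_2**2 + 7*x_2 - 238, LT = x_1*x_2.
f_2 = -11*x_1*x_2 - 8*x_1 - 7*x_2 - 129, LT = x_1*x_2.
f_3 = -3*x_1 + 6, LT = x_1.
f_4 = 7*x_1*x_2 + 3*x_1 + x_2 + 69, LT = x_1*x_2.

S(f_1,f_2): lcm = x_1*x_2. S = 36/11*x_1 + 11*x_2**2 + 70/11*x_2 - 2747/11.
  leading term x_1: subtract (-12/11)·f_3 from 36/11*x_1 + 11*x_2**2 + 70/11*x_2 - 2747/11 → 11*x_2**2 + 70/11*x_2 - 2675/11
  leading term x_2**2: no divisor's leading term divides it; move 11*x_2**2 to the remainder.
  leading term x_2: no divisor's leading term divides it; move 70/11*x_2 to the remainder.
  leading term 1: no divisor's leading term divides it; move -2675/11 to the remainder.
  remainder 11*x_2**2 + 70/11*x_2 - 2675/11 ≠ 0; add h_5 = 11*x_2**2 + 70/11*x_2 - 2675/11 to the basis.

S(f_1,f_3): lcm = x_1*x_2. S = 4*x_1 + 11*x_2**2 + 9*x_2 - 238.
  leading term x_1: subtract (-4/3)·f_3 from 4*x_1 + 11*x_2**2 + 9*x_2 - 238 → 11*x_2**2 + 9*x_2 - 230
  leading term x_2**2: subtract (1)·h_5 from 11*x_2**2 + 9*x_2 - 230 → 29/11*x_2 + 145/11
  leading term x_2: no divisor's leading term divides it; move 29/11*x_2 to the remainder.
  leading term 1: no divisor's leading term divides it; move 145/11 to the remainder.
  remainder 29/11*x_2 + 145/11 ≠ 0; add h_6 = 29/11*x_2 + 145/11 to the basis.

The other S-polynomials (S(f_1,f_4), S(f_2,f_3), S(f_2,f_4), S(f_3,f_4), S(f_1,h_5), S(f_2,h_5), S(f_3,h_5), S(f_4,h_5), S(f_1,h_6), S(f_2,h_6), S(f_3,h_6), S(f_4,h_6), S(h_5,h_6)) all reduce to 0 modulo the current basis, so we have a Gröbner basis.
Inter-reduce: drop elements whose leading term is divisible by another's, tail-reduce, and make monic.
Reduced Gröbner basis: {x_1 - 2, x_2 + 5}.

From the last basis element, x_2 + 5 = 0, so x_2 takes values in {-5}. Each choice, substituted upward through the basis, yields the corresponding point(s) of the solution set.
  x_2 = -5: the earlier basis element becomes x_1 - 2 = 0, giving x_1 = 2 — point (2, -5).
Each listed point satisfies every original equation (direct substitution).
Zero-dimensionality of the ideal guarantees finitely many solutions over ℂ.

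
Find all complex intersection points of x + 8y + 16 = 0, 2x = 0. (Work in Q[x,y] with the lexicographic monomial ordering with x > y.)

{(0, -2)}

Compute a lex Gröbner basis by Buchberger's algorithm.
f_1 = x + 8y + 16, LT = x.
f_2 = 2x, LT = x.

S(f_1,f_2): lcm = x. S = 8y + 16.
  leading term y: no divisor's leading term divides it; move 8y to the remainder.
  leading term 1: no divisor's leading term divides it; move 16 to the remainder.
  remainder 8y + 16 ≠ 0; add h_3 = 8y + 16 to the basis.

The other S-polynomials (S(f_1,h_3), S(f_2,h_3)) all reduce to 0 modulo the current basis, so we have a Gröbner basis.
Inter-reduce: drop elements whose leading term is divisible by another's, tail-reduce, and make monic.
Reduced Gröbner basis: {x, y + 2}.

A lex Gröbner basis eliminates variables successively. Here y + 2 depends only on y, with roots {-2}; lifting each root through the earlier basis elements recovers the full solutions.
  y = -2: the earlier basis element becomes x = 0, giving x = 0 — point (0, -2).
Substituting each solution back into the original system confirms all equations vanish.
A lex Gröbner basis triangularizes the system, enabling back-substitution.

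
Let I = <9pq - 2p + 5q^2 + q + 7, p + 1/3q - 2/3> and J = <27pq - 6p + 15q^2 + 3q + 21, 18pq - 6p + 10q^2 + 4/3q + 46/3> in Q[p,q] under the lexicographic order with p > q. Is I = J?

Yes, the ideals are equal.

Equality of ideals is decidable: compute both reduced Gröbner bases (unique for the ordering) and check whether they agree.
Buchberger on the first generating set:
f_1 = 9pq - 2p + 5q^2 + q + 7, LT = pq.
f_2 = p + 1/3q - 2/3, LT = p.

S(f_1,f_2): lcm = pq. S = -2/9p + 2/9q^2 + 7/9q + 7/9.
  leading term p: subtract (-2/9)·f_2 from -2/9p + 2/9q^2 + 7/9q + 7/9 → 2/9q^2 + 23/27q + 17/27
  leading term q^2: no divisor's leading term divides it; move 2/9q^2 to the remainder.
  leading term q: no divisor's leading term divides it; move 23/27q to the remainder.
  leading term 1: no divisor's leading term divides it; move 17/27 to the remainder.
  remainder 2/9q^2 + 23/27q + 17/27 ≠ 0; add g_3 = 2/9q^2 + 23/27q + 17/27 to the basis.

S(f_1,g_3): lcm = pq^2. S = -73/18pq - 17/6p + 5/9q^3 + 1/9q^2 + 7/9q.
  leading term pq: subtract (-73/162)·f_1 from -73/18pq - 17/6p + 5/9q^3 + 1/9q^2 + 7/9q → -605/162p + 5/9q^3 + 383/162q^2 + 199/162q + 511/162
  leading term p: subtract (-605/162)·f_2 from -605/162p + 5/9q^3 + 383/162q^2 + 199/162q + 511/162 → 5/9q^3 + 383/162q^2 + 601/243q + 323/486
  leading term q^3: subtract (5/2q)·g_3 from 5/9q^3 + 383/162q^2 + 601/243q + 323/486 → 19/81q^2 + 437/486q + 323/486
  leading term q^2: subtract (19/18)·g_3 from 19/81q^2 + 437/486q + 323/486 → 0
  remainder 0.

S(f_2,g_3): leading monomials are coprime, so the S-polynomial reduces to 0 (Buchberger's first criterion).
Every S-polynomial of the final basis reduces to 0, so we have a Gröbner basis.
Inter-reduce: drop elements whose leading term is divisible by another's, tail-reduce, and make monic.
Reduced Gröbner basis: {p + 1/3q - 2/3, q^2 + 23/6q + 17/6}.

Buchberger on the second generating set:
h_1 = 27pq - 6p + 15q^2 + 3q + 21, LT = pq.
h_2 = 18pq - 6p + 10q^2 + 4/3q + 46/3, LT = pq.

S(h_1,h_2): lcm = pq. S = 1/9p + 1/27q - 2/27.
  leading term p: no divisor's leading term divides it; move 1/9p to the remainder.
  leading term q: no divisor's leading term divides it; move 1/27q to the remainder.
  leading term 1: no divisor's leading term divides it; move -2/27 to the remainder.
  remainder 1/9p + 1/27q - 2/27 ≠ 0; add k_3 = 1/9p + 1/27q - 2/27 to the basis.

S(h_1,k_3): lcm = pq. S = -2/9p + 2/9q^2 + 7/9q + 7/9.
  leading term p: subtract (-2)·k_3 from -2/9p + 2/9q^2 + 7/9q + 7/9 → 2/9q^2 + 23/27q + 17/27
  leading term q^2: no divisor's leading term divides it; move 2/9q^2 to the remainder.
  leading term q: no divisor's leading term divides it; move 23/27q to the remainder.
  leading term 1: no divisor's leading term divides it; move 17/27 to the remainder.
  remainder 2/9q^2 + 23/27q + 17/27 ≠ 0; add k_4 = 2/9q^2 + 23/27q + 17/27 to the basis.

S(h_2,k_3): lcm = pq. S = -1/3p + 2/9q^2 + 20/27q + 23/27.
  leading term p: subtract (-3)·k_3 from -1/3p + 2/9q^2 + 20/27q + 23/27 → 2/9q^2 + 23/27q + 17/27
  leading term q^2: subtract (1)·k_4 from 2/9q^2 + 23/27q + 17/27 → 0
  remainder 0.

S(h_1,k_4): lcm = pq^2. S = -73/18pq - 17/6p + 5/9q^3 + 1/9q^2 + 7/9q.
  leading term pq: subtract (-73/486)·h_1 from -73/18pq - 17/6p + 5/9q^3 + 1/9q^2 + 7/9q → -605/162p + 5/9q^3 + 383/162q^2 + 199/162q + 511/162
  leading term p: subtract (-605/18)·k_3 from -605/162p + 5/9q^3 + 383/162q^2 + 199/162q + 511/162 → 5/9q^3 + 383/162q^2 + 601/243q + 323/486
  leading term q^3: subtract (5/2q)·k_4 from 5/9q^3 + 383/162q^2 + 601/243q + 323/486 → 19/81q^2 + 437/486q + 323/486
  leading term q^2: subtract (19/18)·k_4 from 19/81q^2 + 437/486q + 323/486 → 0
  remainder 0.

S(h_2,k_4): lcm = pq^2. S = -25/6pq - 17/6p + 5/9q^3 + 2/27q^2 + 23/27q.
  leading term pq: subtract (-25/162)·h_1 from -25/6pq - 17/6p + 5/9q^3 + 2/27q^2 + 23/27q → -203/54p + 5/9q^3 + 43/18q^2 + 71/54q + 175/54
  leading term p: subtract (-203/6)·k_3 from -203/54p + 5/9q^3 + 43/18q^2 + 71/54q + 175/54 → 5/9q^3 + 43/18q^2 + 208/81q + 119/162
  leading term q^3: subtract (5/2q)·k_4 from 5/9q^3 + 43/18q^2 + 208/81q + 119/162 → 7/27q^2 + 161/162q + 119/162
  leading term q^2: subtract (7/6)·k_4 from 7/27q^2 + 161/162q + 119/162 → 0
  remainder 0.

S(k_3,k_4): leading monomials are coprime, so the S-polynomial reduces to 0 (Buchberger's first criterion).
Every S-polynomial of the final basis reduces to 0, so we have a Gröbner basis.
Inter-reduce: drop elements whose leading term is divisible by another's, tail-reduce, and make monic.
Reduced Gröbner basis: {p + 1/3q - 2/3, q^2 + 23/6q + 17/6}.

Same reduced basis, so the two generating sets span the same ideal.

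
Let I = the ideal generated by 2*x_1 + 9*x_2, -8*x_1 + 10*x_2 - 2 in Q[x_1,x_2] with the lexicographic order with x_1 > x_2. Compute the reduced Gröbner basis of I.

f_1 = 2*x_1 + 9*x_2, LT = x_1.
f_2 = -8*x_1 + 10*x_2 - 2, LT = x_1.

S(f_1,f_2): lcm = x_1. S = 23/4*x_2 - 1/4.
  reduce S modulo (f_1, f_2):
  remainder 23/4*x_2 - 1/4 ≠ 0; add g_3 = 23/4*x_2 - 1/4 to the basis.

The other S-polynomials (S(f_1,g_3), S(f_2,g_3)) all reduce to 0 modulo the current basis, so we have a Gröbner basis.
Inter-reduce: drop elements whose leading term is divisible by another's, tail-reduce, and make monic.

G = {x_1 + 9/46, x_2 - 1/23}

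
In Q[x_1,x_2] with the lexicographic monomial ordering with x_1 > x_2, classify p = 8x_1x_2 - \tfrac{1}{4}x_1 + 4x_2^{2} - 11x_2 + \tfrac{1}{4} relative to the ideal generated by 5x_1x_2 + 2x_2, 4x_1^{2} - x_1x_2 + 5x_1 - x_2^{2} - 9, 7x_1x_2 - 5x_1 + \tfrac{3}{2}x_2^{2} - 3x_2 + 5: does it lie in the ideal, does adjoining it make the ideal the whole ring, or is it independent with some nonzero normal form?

8x_1x_2 - \tfrac{1}{4}x_1 + 4x_2^{2} - 11x_2 + \tfrac{1}{4} lies in I (it reduces to 0).

First compute the reduced Gröbner basis of I by Buchberger's algorithm.
f_1 = 5x_1x_2 + 2x_2, LT = x_1x_2.
f_2 = 4x_1^{2} - x_1x_2 + 5x_1 - x_2^{2} - 9, LT = x_1^{2}.
f_3 = 7x_1x_2 - 5x_1 + \tfrac{3}{2}x_2^{2} - 3x_2 + 5, LT = x_1x_2.

S(f_1,f_2): lcm = x_1^{2}x_2. S = \tfrac{1}{4}x_1x_2^{2} - \tfrac{17}{20}x_1x_2 + \tfrac{1}{4}x_2^{3} + \tfrac{9}{4}x_2.
  leading term x_1x_2^{2}: subtract (\tfrac{1}{20}x_2)·f_1 from \tfrac{1}{4}x_1x_2^{2} - \tfrac{17}{20}x_1x_2 + \tfrac{1}{4}x_2^{3} + \tfrac{9}{4}x_2 → -\tfrac{17}{20}x_1x_2 + \tfrac{1}{4}x_2^{3} - \tfrac{1}{10}x_2^{2} + \tfrac{9}{4}x_2
  leading term x_1x_2: subtract (-\tfrac{17}{100})·f_1 from -\tfrac{17}{20}x_1x_2 + \tfrac{1}{4}x_2^{3} - \tfrac{1}{10}x_2^{2} + \tfrac{9}{4}x_2 → \tfrac{1}{4}x_2^{3} - \tfrac{1}{10}x_2^{2} + \tfrac{259}{100}x_2
  leading term x_2^{3}: no divisor's leading term divides it; move \tfrac{1}{4}x_2^{3} to the remainder.
  leading term x_2^{2}: no divisor's leading term divides it; move -\tfrac{1}{10}x_2^{2} to the remainder.
  leading term x_2: no divisor's leading term divides it; move \tfrac{259}{100}x_2 to the remainder.
  remainder \tfrac{1}{4}x_2^{3} - \tfrac{1}{10}x_2^{2} + \tfrac{259}{100}x_2 ≠ 0; add h_4 = \tfrac{1}{4}x_2^{3} - \tfrac{1}{10}x_2^{2} + \tfrac{259}{100}x_2 to the basis.

S(f_1,f_3): lcm = x_1x_2. S = \tfrac{5}{7}x_1 - \tfrac{3}{14}x_2^{2} + \tfrac{29}{35}x_2 - \tfrac{5}{7}.
  leading term x_1: no divisor's leading term divides it; move \tfrac{5}{7}x_1 to the remainder.
  leading term x_2^{2}: no divisor's leading term divides it; move -\tfrac{3}{14}x_2^{2} to the remainder.
  leading term x_2: no divisor's leading term divides it; move \tfrac{29}{35}x_2 to the remainder.
  leading term 1: no divisor's leading term divides it; move -\tfrac{5}{7} to the remainder.
  remainder \tfrac{5}{7}x_1 - \tfrac{3}{14}x_2^{2} + \tfrac{29}{35}x_2 - \tfrac{5}{7} ≠ 0; add h_5 = \tfrac{5}{7}x_1 - \tfrac{3}{14}x_2^{2} + \tfrac{29}{35}x_2 - \tfrac{5}{7} to the basis.

S(f_2,f_3): lcm = x_1^{2}x_2. S = \tfrac{5}{7}x_1^{2} - \tfrac{13}{28}x_1x_2^{2} + \tfrac{47}{28}x_1x_2 - \tfrac{5}{7}x_1 - \tfrac{1}{4}x_2^{3} - \tfrac{9}{4}x_2.
  leading term x_1^{2}: subtract (\tfrac{5}{28})·f_2 from \tfrac{5}{7}x_1^{2} - \tfrac{13}{28}x_1x_2^{2} + \tfrac{47}{28}x_1x_2 - \tfrac{5}{7}x_1 - \tfrac{1}{4}x_2^{3} - \tfrac{9}{4}x_2 → -\tfrac{13}{28}x_1x_2^{2} + \tfrac{13}{7}x_1x_2 - \tfrac{45}{28}x_1 - \tfrac{1}{4}x_2^{3} + \tfrac{5}{28}x_2^{2} - \tfrac{9}{4}x_2 + \tfrac{45}{28}
  leading term x_1x_2^{2}: subtract (-\tfrac{13}{140}x_2)·f_1 from -\tfrac{13}{28}x_1x_2^{2} + \tfrac{13}{7}x_1x_2 - \tfrac{45}{28}x_1 - \tfrac{1}{4}x_2^{3} + \tfrac{5}{28}x_2^{2} - \tfrac{9}{4}x_2 + \tfrac{45}{28} → \tfrac{13}{7}x_1x_2 - \tfrac{45}{28}x_1 - \tfrac{1}{4}x_2^{3} + \tfrac{51}{140}x_2^{2} - \tfrac{9}{4}x_2 + \tfrac{45}{28}
  leading term x_1x_2: subtract (\tfrac{13}{35})·f_1 from \tfrac{13}{7}x_1x_2 - \tfrac{45}{28}x_1 - \tfrac{1}{4}x_2^{3} + \tfrac{51}{140}x_2^{2} - \tfrac{9}{4}x_2 + \tfrac{45}{28} → -\tfrac{45}{28}x_1 - \tfrac{1}{4}x_2^{3} + \tfrac{51}{140}x_2^{2} - \tfrac{419}{140}x_2 + \tfrac{45}{28}
  leading term x_1: subtract (-\tfrac{9}{4})·h_5 from -\tfrac{45}{28}x_1 - \tfrac{1}{4}x_2^{3} + \tfrac{51}{140}x_2^{2} - \tfrac{419}{140}x_2 + \tfrac{45}{28} → -\tfrac{1}{4}x_2^{3} - \tfrac{33}{280}x_2^{2} - \tfrac{79}{70}x_2
  leading term x_2^{3}: subtract (-1)·h_4 from -\tfrac{1}{4}x_2^{3} - \tfrac{33}{280}x_2^{2} - \tfrac{79}{70}x_2 → -\tfrac{61}{280}x_2^{2} + \tfrac{1023}{700}x_2
  leading term x_2^{2}: no divisor's leading term divides it; move -\tfrac{61}{280}x_2^{2} to the remainder.
  leading term x_2: no divisor's leading term divides it; move \tfrac{1023}{700}x_2 to the remainder.
  remainder -\tfrac{61}{280}x_2^{2} + \tfrac{1023}{700}x_2 ≠ 0; add h_6 = -\tfrac{61}{280}x_2^{2} + \tfrac{1023}{700}x_2 to the basis.

S(f_3,h_4): lcm = x_1x_2^{3}. S = -\tfrac{11}{35}x_1x_2^{2} - \tfrac{259}{25}x_1x_2 + \tfrac{3}{14}x_2^{4} - \tfrac{3}{7}x_2^{3} + \tfrac{5}{7}x_2^{2}.
  leading term x_1x_2^{2}: subtract (-\tfrac{11}{175}x_2)·f_1 from -\tfrac{11}{35}x_1x_2^{2} - \tfrac{259}{25}x_1x_2 + \tfrac{3}{14}x_2^{4} - \tfrac{3}{7}x_2^{3} + \tfrac{5}{7}x_2^{2} → -\tfrac{259}{25}x_1x_2 + \tfrac{3}{14}x_2^{4} - \tfrac{3}{7}x_2^{3} + \tfrac{21}{25}x_2^{2}
  leading term x_1x_2: subtract (-\tfrac{259}{125})·f_1 from -\tfrac{259}{25}x_1x_2 + \tfrac{3}{14}x_2^{4} - \tfrac{3}{7}x_2^{3} + \tfrac{21}{25}x_2^{2} → \tfrac{3}{14}x_2^{4} - \tfrac{3}{7}x_2^{3} + \tfrac{21}{25}x_2^{2} + \tfrac{518}{125}x_2
  leading term x_2^{4}: subtract (\tfrac{6}{7}x_2)·h_4 from \tfrac{3}{14}x_2^{4} - \tfrac{3}{7}x_2^{3} + \tfrac{21}{25}x_2^{2} + \tfrac{518}{125}x_2 → -\tfrac{12}{35}x_2^{3} - \tfrac{69}{50}x_2^{2} + \tfrac{518}{125}x_2
  leading term x_2^{3}: subtract (-\tfrac{48}{35})·h_4 from -\tfrac{12}{35}x_2^{3} - \tfrac{69}{50}x_2^{2} + \tfrac{518}{125}x_2 → -\tfrac{531}{350}x_2^{2} + \tfrac{962}{125}x_2
  leading term x_2^{2}: subtract (\tfrac{2124}{305})·h_6 from -\tfrac{531}{350}x_2^{2} + \tfrac{962}{125}x_2 → -\tfrac{132439}{53375}x_2
  leading term x_2: no divisor's leading term divides it; move -\tfrac{132439}{53375}x_2 to the remainder.
  remainder -\tfrac{132439}{53375}x_2 ≠ 0; add h_7 = -\tfrac{132439}{53375}x_2 to the basis.

The other S-polynomials (S(f_1,h_4), S(f_2,h_4), S(f_1,h_5), S(f_2,h_5), S(f_3,h_5), S(h_4,h_5), S(f_1,h_6), S(f_2,h_6), S(f_3,h_6), S(h_4,h_6), S(h_5,h_6), S(f_1,h_7), S(f_2,h_7), S(f_3,h_7), S(h_4,h_7), S(h_5,h_7), S(h_6,h_7)) all reduce to 0 modulo the current basis, so we have a Gröbner basis.
Inter-reduce: drop elements whose leading term is divisible by another's, tail-reduce, and make monic.
Reduced Gröbner basis: {x_1 - 1, x_2}.
Label its elements g_1 = x_1 - 1, g_2 = x_2.

Reduce p = 8x_1x_2 - \tfrac{1}{4}x_1 + 4x_2^{2} - 11x_2 + \tfrac{1}{4} modulo G:
  leading term x_1x_2: subtract (8x_2)·g_1 from 8x_1x_2 - \tfrac{1}{4}x_1 + 4x_2^{2} - 11x_2 + \tfrac{1}{4} → -\tfrac{1}{4}x_1 + 4x_2^{2} - 3x_2 + \tfrac{1}{4}
  leading term x_1: subtract (-\tfrac{1}{4})·g_1 from -\tfrac{1}{4}x_1 + 4x_2^{2} - 3x_2 + \tfrac{1}{4} → 4x_2^{2} - 3x_2
  leading term x_2^{2}: subtract (4x_2)·g_2 from 4x_2^{2} - 3x_2 → -3x_2
  leading term x_2: subtract (-3)·g_2 from -3x_2 → 0
  normal form = 0.
Since the normal form is 0, p ∈ I.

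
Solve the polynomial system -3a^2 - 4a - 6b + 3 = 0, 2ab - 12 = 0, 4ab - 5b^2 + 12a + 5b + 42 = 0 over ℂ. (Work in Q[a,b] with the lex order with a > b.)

Compute a lex Gröbner basis by Buchberger's algorithm.
f_1 = -3a^2 - 4a - 6b + 3, LT = a^2.
f_2 = 2ab - 12, LT = ab.
f_3 = 4ab + 12a - 5b^2 + 5b + 42, LT = ab.

S(f_1,f_2): lcm = a^2b. S = 4/3ab + 6a + 2b^2 - b.
  leading term ab: subtract (2/3)·f_2 from 4/3ab + 6a + 2b^2 - b → 6a + 2b^2 - b + 8
  leading term a: no divisor's leading term divides it; move 6a to the remainder.
  leading term b^2: no divisor's leading term divides it; move 2b^2 to the remainder.
  leading term b: no divisor's leading term divides it; move -b to the remainder.
  leading term 1: no divisor's leading term divides it; move 8 to the remainder.
  remainder 6a + 2b^2 - b + 8 ≠ 0; add h_4 = 6a + 2b^2 - b + 8 to the basis.

S(f_1,f_3): lcm = a^2b. S = -3a^2 + 5/4ab^2 + 1/12ab - 21/2a + 2b^2 - b.
  leading term a^2: subtract (1)·f_1 from -3a^2 + 5/4ab^2 + 1/12ab - 21/2a + 2b^2 - b → 5/4ab^2 + 1/12ab - 13/2a + 2b^2 + 5b - 3
  leading term ab^2: subtract (5/8b)·f_2 from 5/4ab^2 + 1/12ab - 13/2a + 2b^2 + 5b - 3 → 1/12ab - 13/2a + 2b^2 + 25/2b - 3
  leading term ab: subtract (1/24)·f_2 from 1/12ab - 13/2a + 2b^2 + 25/2b - 3 → -13/2a + 2b^2 + 25/2b - 5/2
  leading term a: subtract (-13/12)·h_4 from -13/2a + 2b^2 + 25/2b - 5/2 → 25/6b^2 + 137/12b + 37/6
  leading term b^2: no divisor's leading term divides it; move 25/6b^2 to the remainder.
  leading term b: no divisor's leading term divides it; move 137/12b to the remainder.
  leading term 1: no divisor's leading term divides it; move 37/6 to the remainder.
  remainder 25/6b^2 + 137/12b + 37/6 ≠ 0; add h_5 = 25/6b^2 + 137/12b + 37/6 to the basis.

S(f_2,f_3): lcm = ab. S = -3a + 5/4b^2 - 5/4b - 33/2.
  leading term a: subtract (-1/2)·h_4 from -3a + 5/4b^2 - 5/4b - 33/2 → 9/4b^2 - 7/4b - 25/2
  leading term b^2: subtract (27/50)·h_5 from 9/4b^2 - 7/4b - 25/2 → -1583/200b - 1583/100
  leading term b: no divisor's leading term divides it; move -1583/200b to the remainder.
  leading term 1: no divisor's leading term divides it; move -1583/100 to the remainder.
  remainder -1583/200b - 1583/100 ≠ 0; add h_6 = -1583/200b - 1583/100 to the basis.

The other S-polynomials (S(f_1,h_4), S(f_2,h_4), S(f_3,h_4), S(f_1,h_5), S(f_2,h_5), S(f_3,h_5), S(h_4,h_5), S(f_1,h_6), S(f_2,h_6), S(f_3,h_6), S(h_4,h_6), S(h_5,h_6)) all reduce to 0 modulo the current basis, so we have a Gröbner basis.
Inter-reduce: drop elements whose leading term is divisible by another's, tail-reduce, and make monic.
Reduced Gröbner basis: {a + 3, b + 2}.

The lex basis is triangular: the last element involves only b. Solving b + 2 = 0 gives b ∈ {-2}; substituting each value into the earlier elements determines the remaining variables.
  b = -2: the earlier basis element becomes a + 3 = 0, giving a = -3 — point (-3, -2).
Each listed point satisfies every original equation (direct substitution).

{(-3, -2)}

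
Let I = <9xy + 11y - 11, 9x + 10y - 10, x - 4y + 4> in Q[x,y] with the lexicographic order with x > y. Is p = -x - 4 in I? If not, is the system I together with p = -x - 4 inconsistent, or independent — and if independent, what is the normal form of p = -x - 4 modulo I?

First compute the reduced Gröbner basis of I by Buchberger's algorithm.
f_1 = 9xy + 11y - 11, LT = xy.
f_2 = 9x + 10y - 10, LT = x.
f_3 = x - 4y + 4, LT = x.

S(f_1,f_2): lcm = xy. S = -\tfrac{10}{9}y^{2} + \tfrac{7}{3}y - \tfrac{11}{9}.
  leading term y^{2}: no divisor's leading term divides it; move -\tfrac{10}{9}y^{2} to the remainder.
  leading term y: no divisor's leading term divides it; move \tfrac{7}{3}y to the remainder.
  leading term 1: no divisor's leading term divides it; move -\tfrac{11}{9} to the remainder.
  remainder -\tfrac{10}{9}y^{2} + \tfrac{7}{3}y - \tfrac{11}{9} ≠ 0; add h_4 = -\tfrac{10}{9}y^{2} + \tfrac{7}{3}y - \tfrac{11}{9} to the basis.

S(f_1,f_3): lcm = xy. S = 4y^{2} - \tfrac{25}{9}y - \tfrac{11}{9}.
  leading term y^{2}: subtract (-\tfrac{18}{5})·h_4 from 4y^{2} - \tfrac{25}{9}y - \tfrac{11}{9} → \tfrac{253}{45}y - \tfrac{253}{45}
  leading term y: no divisor's leading term divides it; move \tfrac{253}{45}y to the remainder.
  leading term 1: no divisor's leading term divides it; move -\tfrac{253}{45} to the remainder.
  remainder \tfrac{253}{45}y - \tfrac{253}{45} ≠ 0; add h_5 = \tfrac{253}{45}y - \tfrac{253}{45} to the basis.

S(f_2,f_3): lcm = x. S = \tfrac{46}{9}y - \tfrac{46}{9}.
  leading term y: subtract (\tfrac{10}{11})·h_5 from \tfrac{46}{9}y - \tfrac{46}{9} → 0
  remainder 0.

S(f_1,h_4): lcm = xy^{2}. S = \tfrac{21}{10}xy - \tfrac{11}{10}x + \tfrac{11}{9}y^{2} - \tfrac{11}{9}y.
  leading term xy: subtract (\tfrac{7}{30})·f_1 from \tfrac{21}{10}xy - \tfrac{11}{10}x + \tfrac{11}{9}y^{2} - \tfrac{11}{9}y → -\tfrac{11}{10}x + \tfrac{11}{9}y^{2} - \tfrac{341}{90}y + \tfrac{77}{30}
  leading term x: subtract (-\tfrac{11}{90})·f_2 from -\tfrac{11}{10}x + \tfrac{11}{9}y^{2} - \tfrac{341}{90}y + \tfrac{77}{30} → \tfrac{11}{9}y^{2} - \tfrac{77}{30}y + \tfrac{121}{90}
  leading term y^{2}: subtract (-\tfrac{11}{10})·h_4 from \tfrac{11}{9}y^{2} - \tfrac{77}{30}y + \tfrac{121}{90} → 0
  remainder 0.

S(f_2,h_4): leading monomials are coprime, so the S-polynomial reduces to 0 (Buchberger's first criterion).
S(f_3,h_4): leading monomials are coprime, so the S-polynomial reduces to 0 (Buchberger's first criterion).
S(f_1,h_5): lcm = xy. S = x + \tfrac{11}{9}y - \tfrac{11}{9}.
  leading term x: subtract (\tfrac{1}{9})·f_2 from x + \tfrac{11}{9}y - \tfrac{11}{9} → \tfrac{1}{9}y - \tfrac{1}{9}
  leading term y: subtract (\tfrac{5}{253})·h_5 from \tfrac{1}{9}y - \tfrac{1}{9} → 0
  remainder 0.

S(f_2,h_5): leading monomials are coprime, so the S-polynomial reduces to 0 (Buchberger's first criterion).
S(f_3,h_5): leading monomials are coprime, so the S-polynomial reduces to 0 (Buchberger's first criterion).
S(h_4,h_5): lcm = y^{2}. S = -\tfrac{11}{10}y + \tfrac{11}{10}.
  leading term y: subtract (-\tfrac{9}{46})·h_5 from -\tfrac{11}{10}y + \tfrac{11}{10} → 0
  remainder 0.

Every S-polynomial of the final basis reduces to 0, so we have a Gröbner basis.
Inter-reduce: drop elements whose leading term is divisible by another's, tail-reduce, and make monic.
Reduced Gröbner basis: {x, y - 1}.
Label its elements g_1 = x, g_2 = y - 1.

Reduce p = -x - 4 modulo G:
  leading term x: subtract (-1)·g_1 from -x - 4 → -4
  leading term 1: no divisor's leading term divides it; move -4 to the remainder.
  normal form = -4.
The normal form is nonzero, so p ∉ I. Since p minus its normal form lies in I, I + (p) = I + (r) where r = -4; decide whether this ideal is the whole ring.
Here r = -4 is a nonzero constant, hence a unit: 1 ∈ I + (p), the Gröbner basis of I + (p) is {1}, and the enlarged system has no common solution — adjoining p is inconsistent.

Adjoining -x - 4 makes the ideal the whole ring: the system is inconsistent.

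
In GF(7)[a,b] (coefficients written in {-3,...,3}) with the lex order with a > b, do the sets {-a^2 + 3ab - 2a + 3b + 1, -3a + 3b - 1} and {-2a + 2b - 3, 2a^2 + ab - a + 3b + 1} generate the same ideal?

No, the ideals differ.

Two ideals are equal iff their reduced Gröbner bases coincide (the reduced basis is unique for a fixed ordering).
Buchberger on the first generating set:
f_1 = -a^2 + 3ab - 2a + 3b + 1, LT = a^2.
f_2 = -3a + 3b - 1, LT = a.

S(f_1,f_2): lcm = a^2. S = -2ab - 3a - 3b - 1.
  leading term ab: subtract (3b)·f_2 from -2ab - 3a - 3b - 1 → -3a - 2b^2 - 1
  leading term a: subtract (1)·f_2 from -3a - 2b^2 - 1 → -2b^2 - 3b
  leading term b^2: no divisor's leading term divides it; move -2b^2 to the remainder.
  leading term b: no divisor's leading term divides it; move -3b to the remainder.
  remainder -2b^2 - 3b ≠ 0; add g_3 = -2b^2 - 3b to the basis.

The other S-polynomials (S(f_1,g_3), S(f_2,g_3)) all reduce to 0 modulo the current basis, so we have a Gröbner basis.
Inter-reduce: drop elements whose leading term is divisible by another's, tail-reduce, and make monic.
Reduced Gröbner basis: {a - b - 2, b^2 - 2b}.

Buchberger on the second generating set:
h_1 = -2a + 2b - 3, LT = a.
h_2 = 2a^2 + ab - a + 3b + 1, LT = a^2.

S(h_1,h_2): lcm = a^2. S = 2ab + 2a + 2b + 3.
  leading term ab: subtract (-b)·h_1 from 2ab + 2a + 2b + 3 → 2a + 2b^2 - b + 3
  leading term a: subtract (-1)·h_1 from 2a + 2b^2 - b + 3 → 2b^2 + b
  leading term b^2: no divisor's leading term divides it; move 2b^2 to the remainder.
  leading term b: no divisor's leading term divides it; move b to the remainder.
  remainder 2b^2 + b ≠ 0; add k_3 = 2b^2 + b to the basis.

The other S-polynomials (S(h_1,k_3), S(h_2,k_3)) all reduce to 0 modulo the current basis, so we have a Gröbner basis.
Inter-reduce: drop elements whose leading term is divisible by another's, tail-reduce, and make monic.
Reduced Gröbner basis: {a - b - 2, b^2 - 3b}.

The bases are distinct; the ideals are different.
The same test decides containment: I ⊆ J iff every generator of I reduces to 0 modulo a Gröbner basis of J.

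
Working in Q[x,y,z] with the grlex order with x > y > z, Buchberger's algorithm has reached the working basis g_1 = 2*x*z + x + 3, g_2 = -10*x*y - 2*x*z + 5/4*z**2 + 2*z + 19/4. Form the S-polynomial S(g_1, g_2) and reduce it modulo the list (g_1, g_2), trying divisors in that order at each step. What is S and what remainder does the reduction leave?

S(g_1, g_2) = -1/5*x*z**2 + 1/8*z**3 + 1/2*x*y + 1/5*z**2 + 3/2*y + 19/40*z; remainder on division = 1/8*z**3 + 21/80*z**2 + 3/2*y + 7/8*z + 19/80.

lcm(LM(g_1), LM(g_2)) = x*y*z.
S = (lcm/LT(g_1))·g_1 − (lcm/LT(g_2))·g_2 = -1/5*x*z**2 + 1/8*z**3 + 1/2*x*y + 1/5*z**2 + 3/2*y + 19/40*z.
Reduce S modulo (g_1, g_2) in that order:
  leading term x*z**2: subtract (-1/10*z)·g_1 from -1/5*x*z**2 + 1/8*z**3 + 1/2*x*y + 1/5*z**2 + 3/2*y + 19/40*z → 1/8*z**3 + 1/2*x*y + 1/10*x*z + 1/5*z**2 + 3/2*y + 31/40*z
  leading term z**3: no divisor's leading term divides it; move 1/8*z**3 to the remainder.
  leading term x*y: subtract (-1/20)·g_2 from 1/2*x*y + 1/10*x*z + 1/5*z**2 + 3/2*y + 31/40*z → 21/80*z**2 + 3/2*y + 7/8*z + 19/80
  leading term z**2: no divisor's leading term divides it; move 21/80*z**2 to the remainder.
  leading term y: no divisor's leading term divides it; move 3/2*y to the remainder.
  leading term z: no divisor's leading term divides it; move 7/8*z to the remainder.
  leading term 1: no divisor's leading term divides it; move 19/80 to the remainder.
The remainder 1/8*z**3 + 21/80*z**2 + 3/2*y + 7/8*z + 19/80 is nonzero, so it would be added as the next basis element.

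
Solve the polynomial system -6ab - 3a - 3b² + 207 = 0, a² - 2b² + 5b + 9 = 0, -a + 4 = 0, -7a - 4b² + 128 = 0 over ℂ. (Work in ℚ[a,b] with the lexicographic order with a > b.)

{(4, 5)}

Compute a lex Gröbner basis by Buchberger's algorithm.
f_1 = -6ab - 3a - 3b² + 207, LT = ab.
f_2 = a² - 2b² + 5b + 9, LT = a².
f_3 = -a + 4, LT = a.
f_4 = -7a - 4b² + 128, LT = a.

S(f_1,f_2): lcm = a²b. S = ½a² + ½ab² - 69/2a + 2b³ - 5b² - 9b.
  leading term a²: subtract (½)·f_2 from ½a² + ½ab² - 69/2a + 2b³ - 5b² - 9b → ½ab² - 69/2a + 2b³ - 4b² - 23/2b - 9/2
  leading term ab²: subtract (-1/12b)·f_1 from ½ab² - 69/2a + 2b³ - 4b² - 23/2b - 9/2 → -¼ab - 69/2a + 7/4b³ - 4b² + 23/4b - 9/2
  leading term ab: subtract (1/24)·f_1 from -¼ab - 69/2a + 7/4b³ - 4b² + 23/4b - 9/2 → -275/8a + 7/4b³ - 31/8b² + 23/4b - 105/8
  leading term a: subtract (275/8)·f_3 from -275/8a + 7/4b³ - 31/8b² + 23/4b - 105/8 → 7/4b³ - 31/8b² + 23/4b - 1205/8
  leading term b³: no divisor's leading term divides it; move 7/4b³ to the remainder.
  leading term b²: no divisor's leading term divides it; move -31/8b² to the remainder.
  leading term b: no divisor's leading term divides it; move 23/4b to the remainder.
  leading term 1: no divisor's leading term divides it; move -1205/8 to the remainder.
  remainder 7/4b³ - 31/8b² + 23/4b - 1205/8 ≠ 0; add h_5 = 7/4b³ - 31/8b² + 23/4b - 1205/8 to the basis.

S(f_1,f_3): lcm = ab. S = ½a + ½b² + 4b - 69/2.
  leading term a: subtract (-½)·f_3 from ½a + ½b² + 4b - 69/2 → ½b² + 4b - 65/2
  leading term b²: no divisor's leading term divides it; move ½b² to the remainder.
  leading term b: no divisor's leading term divides it; move 4b to the remainder.
  leading term 1: no divisor's leading term divides it; move -65/2 to the remainder.
  remainder ½b² + 4b - 65/2 ≠ 0; add h_6 = ½b² + 4b - 65/2 to the basis.

S(f_1,f_4): lcm = ab. S = ½a - 4/7b³ + ½b² + 128/7b - 69/2.
  leading term a: subtract (-½)·f_3 from ½a - 4/7b³ + ½b² + 128/7b - 69/2 → -4/7b³ + ½b² + 128/7b - 65/2
  leading term b³: subtract (-16/49)·h_5 from -4/7b³ + ½b² + 128/7b - 65/2 → -75/98b² + 988/49b - 8005/98
  leading term b²: subtract (-75/49)·h_6 from -75/98b² + 988/49b - 8005/98 → 184/7b - 920/7
  leading term b: no divisor's leading term divides it; move 184/7b to the remainder.
  leading term 1: no divisor's leading term divides it; move -920/7 to the remainder.
  remainder 184/7b - 920/7 ≠ 0; add h_7 = 184/7b - 920/7 to the basis.

S(f_2,f_3): lcm = a². S = 4a - 2b² + 5b + 9.
  leading term a: subtract (-4)·f_3 from 4a - 2b² + 5b + 9 → -2b² + 5b + 25
  leading term b²: subtract (-4)·h_6 from -2b² + 5b + 25 → 21b - 105
  leading term b: subtract (147/184)·h_7 from 21b - 105 → 0
  remainder 0.

S(f_2,f_4): lcm = a². S = -4/7ab² + 128/7a - 2b² + 5b + 9.
  leading term ab²: subtract (2/21b)·f_1 from -4/7ab² + 128/7a - 2b² + 5b + 9 → 2/7ab + 128/7a + 2/7b³ - 2b² - 103/7b + 9
  leading term ab: subtract (-1/21)·f_1 from 2/7ab + 128/7a + 2/7b³ - 2b² - 103/7b + 9 → 127/7a + 2/7b³ - 15/7b² - 103/7b + 132/7
  leading term a: subtract (-127/7)·f_3 from 127/7a + 2/7b³ - 15/7b² - 103/7b + 132/7 → 2/7b³ - 15/7b² - 103/7b + 640/7
  leading term b³: subtract (8/49)·h_5 from 2/7b³ - 15/7b² - 103/7b + 640/7 → -74/49b² - 767/49b + 5685/49
  leading term b²: subtract (-148/49)·h_6 from -74/49b² - 767/49b + 5685/49 → -25/7b + 125/7
  leading term b: subtract (-25/184)·h_7 from -25/7b + 125/7 → 0
  remainder 0.

S(f_3,f_4): lcm = a. S = -4/7b² + 100/7.
  leading term b²: subtract (-8/7)·h_6 from -4/7b² + 100/7 → 32/7b - 160/7
  leading term b: subtract (4/23)·h_7 from 32/7b - 160/7 → 0
  remainder 0.

S(f_1,h_5): lcm = ab³. S = 19/7ab² - 23/7ab + 1205/14a + ½b⁴ - 69/2b².
  leading term ab²: subtract (-19/42b)·f_1 from 19/7ab² - 23/7ab + 1205/14a + ½b⁴ - 69/2b² → -65/14ab + 1205/14a + ½b⁴ - 19/14b³ - 69/2b² + 1311/14b
  leading term ab: subtract (65/84)·f_1 from -65/14ab + 1205/14a + ½b⁴ - 19/14b³ - 69/2b² + 1311/14b → 2475/28a + ½b⁴ - 19/14b³ - 901/28b² + 1311/14b - 4485/28
  leading term a: subtract (-2475/28)·f_3 from 2475/28a + ½b⁴ - 19/14b³ - 901/28b² + 1311/14b - 4485/28 → ½b⁴ - 19/14b³ - 901/28b² + 1311/14b + 5415/28
  leading term b⁴: subtract (2/7b)·h_5 from ½b⁴ - 19/14b³ - 901/28b² + 1311/14b + 5415/28 → -¼b³ - 947/28b² + 3827/28b + 5415/28
  leading term b³: subtract (-1/7)·h_5 from -¼b³ - 947/28b² + 3827/28b + 5415/28 → -275/8b² + 275/2b + 1375/8
  leading term b²: subtract (-275/4)·h_6 from -275/8b² + 275/2b + 1375/8 → 825/2b - 4125/2
  leading term b: subtract (5775/368)·h_7 from 825/2b - 4125/2 → 0
  remainder 0.

S(f_2,h_5): leading monomials are coprime, so the S-polynomial reduces to 0 (Buchberger's first criterion).
S(f_3,h_5): leading monomials are coprime, so the S-polynomial reduces to 0 (Buchberger's first criterion).
S(f_4,h_5): leading monomials are coprime, so the S-polynomial reduces to 0 (Buchberger's first criterion).
S(f_1,h_6): lcm = ab². S = -15/2ab + 65a + ½b³ - 69/2b.
  leading term ab: subtract (5/4)·f_1 from -15/2ab + 65a + ½b³ - 69/2b → 275/4a + ½b³ + 15/4b² - 69/2b - 1035/4
  leading term a: subtract (-275/4)·f_3 from 275/4a + ½b³ + 15/4b² - 69/2b - 1035/4 → ½b³ + 15/4b² - 69/2b + 65/4
  leading term b³: subtract (2/7)·h_5 from ½b³ + 15/4b² - 69/2b + 65/4 → 34/7b² - 253/7b + 415/7
  leading term b²: subtract (68/7)·h_6 from 34/7b² - 253/7b + 415/7 → -75b + 375
  leading term b: subtract (-525/184)·h_7 from -75b + 375 → 0
  remainder 0.

S(f_2,h_6): leading monomials are coprime, so the S-polynomial reduces to 0 (Buchberger's first criterion).
S(f_3,h_6): leading monomials are coprime, so the S-polynomial reduces to 0 (Buchberger's first criterion).
S(f_4,h_6): leading monomials are coprime, so the S-polynomial reduces to 0 (Buchberger's first criterion).
S(h_5,h_6): lcm = b³. S = -143/14b² + 478/7b - 1205/14.
  leading term b²: subtract (-143/7)·h_6 from -143/14b² + 478/7b - 1205/14 → 150b - 750
  leading term b: subtract (525/92)·h_7 from 150b - 750 → 0
  remainder 0.

S(f_1,h_7): lcm = ab. S = 11/2a + ½b² - 69/2.
  leading term a: subtract (-11/2)·f_3 from 11/2a + ½b² - 69/2 → ½b² - 25/2
  leading term b²: subtract (1)·h_6 from ½b² - 25/2 → -4b + 20
  leading term b: subtract (-7/46)·h_7 from -4b + 20 → 0
  remainder 0.

S(f_2,h_7): leading monomials are coprime, so the S-polynomial reduces to 0 (Buchberger's first criterion).
S(f_3,h_7): leading monomials are coprime, so the S-polynomial reduces to 0 (Buchberger's first criterion).
S(f_4,h_7): leading monomials are coprime, so the S-polynomial reduces to 0 (Buchberger's first criterion).
S(h_5,h_7): lcm = b³. S = 39/14b² + 23/7b - 1205/14.
  leading term b²: subtract (39/7)·h_6 from 39/14b² + 23/7b - 1205/14 → -19b + 95
  leading term b: subtract (-133/184)·h_7 from -19b + 95 → 0
  remainder 0.

S(h_6,h_7): lcm = b². S = 13b - 65.
  leading term b: subtract (91/184)·h_7 from 13b - 65 → 0
  remainder 0.

Every S-polynomial of the final basis reduces to 0, so we have a Gröbner basis.
Inter-reduce: drop elements whose leading term is divisible by another's, tail-reduce, and make monic.
Reduced Gröbner basis: {a - 4, b - 5}.

Elimination: the polynomial b - 5 lies in the elimination ideal for b, so b ∈ {5}. For each such b, the remaining basis elements (now univariate) give the rest of the solution.
  b = 5: the earlier basis element becomes a - 4 = 0, giving a = 4 — point (4, 5).
Substituting each solution back into the original system confirms all equations vanish.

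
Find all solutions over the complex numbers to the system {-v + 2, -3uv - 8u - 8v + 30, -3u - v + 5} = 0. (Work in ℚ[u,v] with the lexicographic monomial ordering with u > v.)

Compute a lex Gröbner basis by Buchberger's algorithm.
f_1 = -v + 2, LT = v.
f_2 = -3uv - 8u - 8v + 30, LT = uv.
f_3 = -3u - v + 5, LT = u.

S(f_1,f_2): lcm = uv. S = -14/3u - 8/3v + 10.
  leading term u: subtract (14/9)·f_3 from -14/3u - 8/3v + 10 → -10/9v + 20/9
  leading term v: subtract (10/9)·f_1 from -10/9v + 20/9 → 0
  remainder 0.

S(f_1,f_3): leading monomials are coprime, so the S-polynomial reduces to 0 (Buchberger's first criterion).
S(f_2,f_3): lcm = uv. S = 8/3u - ⅓v² + 13/3v - 10.
  leading term u: subtract (-8/9)·f_3 from 8/3u - ⅓v² + 13/3v - 10 → -⅓v² + 31/9v - 50/9
  leading term v²: subtract (⅓v)·f_1 from -⅓v² + 31/9v - 50/9 → 25/9v - 50/9
  leading term v: subtract (-25/9)·f_1 from 25/9v - 50/9 → 0
  remainder 0.

Every S-polynomial of the final basis reduces to 0, so we have a Gröbner basis.
Inter-reduce: drop elements whose leading term is divisible by another's, tail-reduce, and make monic.
Reduced Gröbner basis: {u - 1, v - 2}.

Since the basis is lex-ordered, v - 2 is univariate in v. Its roots are {2}. Back-substituting each root into the other basis elements fixes the other coordinates.
  v = 2: the earlier basis element becomes u - 1 = 0, giving u = 1 — point (1, 2).
Each listed point satisfies every original equation (direct substitution).

{(1, 2)}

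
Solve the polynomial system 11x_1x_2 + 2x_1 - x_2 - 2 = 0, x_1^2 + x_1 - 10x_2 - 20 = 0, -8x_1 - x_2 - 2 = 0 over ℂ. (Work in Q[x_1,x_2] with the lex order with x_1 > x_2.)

{(0, -2)}

Compute a lex Gröbner basis by Buchberger's algorithm.
f_1 = 11x_1x_2 + 2x_1 - x_2 - 2, LT = x_1x_2.
f_2 = x_1^2 + x_1 - 10x_2 - 20, LT = x_1^2.
f_3 = -8x_1 - x_2 - 2, LT = x_1.

S(f_1,f_2): lcm = x_1^2x_2. S = 2/11x_1^2 - 12/11x_1x_2 - 2/11x_1 + 10x_2^2 + 20x_2.
  leading term x_1^2: subtract (2/11)·f_2 from 2/11x_1^2 - 12/11x_1x_2 - 2/11x_1 + 10x_2^2 + 20x_2 → -12/11x_1x_2 - 4/11x_1 + 10x_2^2 + 240/11x_2 + 40/11
  leading term x_1x_2: subtract (-12/121)·f_1 from -12/11x_1x_2 - 4/11x_1 + 10x_2^2 + 240/11x_2 + 40/11 → -20/121x_1 + 10x_2^2 + 2628/121x_2 + 416/121
  leading term x_1: subtract (5/242)·f_3 from -20/121x_1 + 10x_2^2 + 2628/121x_2 + 416/121 → 10x_2^2 + 5261/242x_2 + 421/121
  leading term x_2^2: no divisor's leading term divides it; move 10x_2^2 to the remainder.
  leading term x_2: no divisor's leading term divides it; move 5261/242x_2 to the remainder.
  leading term 1: no divisor's leading term divides it; move 421/121 to the remainder.
  remainder 10x_2^2 + 5261/242x_2 + 421/121 ≠ 0; add h_4 = 10x_2^2 + 5261/242x_2 + 421/121 to the basis.

S(f_1,f_3): lcm = x_1x_2. S = 2/11x_1 - 1/8x_2^2 - 15/44x_2 - 2/11.
  leading term x_1: subtract (-1/44)·f_3 from 2/11x_1 - 1/8x_2^2 - 15/44x_2 - 2/11 → -1/8x_2^2 - 4/11x_2 - 5/22
  leading term x_2^2: subtract (-1/80)·h_4 from -1/8x_2^2 - 4/11x_2 - 5/22 → -1779/19360x_2 - 1779/9680
  leading term x_2: no divisor's leading term divides it; move -1779/19360x_2 to the remainder.
  leading term 1: no divisor's leading term divides it; move -1779/9680 to the remainder.
  remainder -1779/19360x_2 - 1779/9680 ≠ 0; add h_5 = -1779/19360x_2 - 1779/9680 to the basis.

S(f_2,f_3): lcm = x_1^2. S = -1/8x_1x_2 + 3/4x_1 - 10x_2 - 20.
  leading term x_1x_2: subtract (-1/88)·f_1 from -1/8x_1x_2 + 3/4x_1 - 10x_2 - 20 → 17/22x_1 - 881/88x_2 - 881/44
  leading term x_1: subtract (-17/176)·f_3 from 17/22x_1 - 881/88x_2 - 881/44 → -1779/176x_2 - 1779/88
  leading term x_2: subtract (110)·h_5 from -1779/176x_2 - 1779/88 → 0
  remainder 0.

S(f_1,h_4): lcm = x_1x_2^2. S = -4821/2420x_1x_2 - 421/1210x_1 - 1/11x_2^2 - 2/11x_2.
  leading term x_1x_2: subtract (-4821/26620)·f_1 from -4821/2420x_1x_2 - 421/1210x_1 - 1/11x_2^2 - 2/11x_2 → 19/1331x_1 - 1/11x_2^2 - 9661/26620x_2 - 4821/13310
  leading term x_1: subtract (-19/10648)·f_3 from 19/1331x_1 - 1/11x_2^2 - 9661/26620x_2 - 4821/13310 → -1/11x_2^2 - 19417/53240x_2 - 9737/26620
  leading term x_2^2: subtract (-1/110)·h_4 from -1/11x_2^2 - 19417/53240x_2 - 9737/26620 → -1779/10648x_2 - 1779/5324
  leading term x_2: subtract (20/11)·h_5 from -1779/10648x_2 - 1779/5324 → 0
  remainder 0.

S(f_2,h_4): leading monomials are coprime, so the S-polynomial reduces to 0 (Buchberger's first criterion).
S(f_3,h_4): leading monomials are coprime, so the S-polynomial reduces to 0 (Buchberger's first criterion).
S(f_1,h_5): lcm = x_1x_2. S = -20/11x_1 - 1/11x_2 - 2/11.
  leading term x_1: subtract (5/22)·f_3 from -20/11x_1 - 1/11x_2 - 2/11 → 3/22x_2 + 3/11
  leading term x_2: subtract (-880/593)·h_5 from 3/22x_2 + 3/11 → 0
  remainder 0.

S(f_2,h_5): leading monomials are coprime, so the S-polynomial reduces to 0 (Buchberger's first criterion).
S(f_3,h_5): leading monomials are coprime, so the S-polynomial reduces to 0 (Buchberger's first criterion).
S(h_4,h_5): lcm = x_2^2. S = 421/2420x_2 + 421/1210.
  leading term x_2: subtract (-3368/1779)·h_5 from 421/2420x_2 + 421/1210 → 0
  remainder 0.

Every S-polynomial of the final basis reduces to 0, so we have a Gröbner basis.
Inter-reduce: drop elements whose leading term is divisible by another's, tail-reduce, and make monic.
Reduced Gröbner basis: {x_1, x_2 + 2}.

Since the basis is lex-ordered, x_2 + 2 is univariate in x_2. Its roots are {-2}. Back-substituting each root into the other basis elements fixes the other coordinates.
  x_2 = -2: the earlier basis element becomes x_1 = 0, giving x_1 = 0 — point (0, -2).
Substituting each solution back into the original system confirms all equations vanish.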